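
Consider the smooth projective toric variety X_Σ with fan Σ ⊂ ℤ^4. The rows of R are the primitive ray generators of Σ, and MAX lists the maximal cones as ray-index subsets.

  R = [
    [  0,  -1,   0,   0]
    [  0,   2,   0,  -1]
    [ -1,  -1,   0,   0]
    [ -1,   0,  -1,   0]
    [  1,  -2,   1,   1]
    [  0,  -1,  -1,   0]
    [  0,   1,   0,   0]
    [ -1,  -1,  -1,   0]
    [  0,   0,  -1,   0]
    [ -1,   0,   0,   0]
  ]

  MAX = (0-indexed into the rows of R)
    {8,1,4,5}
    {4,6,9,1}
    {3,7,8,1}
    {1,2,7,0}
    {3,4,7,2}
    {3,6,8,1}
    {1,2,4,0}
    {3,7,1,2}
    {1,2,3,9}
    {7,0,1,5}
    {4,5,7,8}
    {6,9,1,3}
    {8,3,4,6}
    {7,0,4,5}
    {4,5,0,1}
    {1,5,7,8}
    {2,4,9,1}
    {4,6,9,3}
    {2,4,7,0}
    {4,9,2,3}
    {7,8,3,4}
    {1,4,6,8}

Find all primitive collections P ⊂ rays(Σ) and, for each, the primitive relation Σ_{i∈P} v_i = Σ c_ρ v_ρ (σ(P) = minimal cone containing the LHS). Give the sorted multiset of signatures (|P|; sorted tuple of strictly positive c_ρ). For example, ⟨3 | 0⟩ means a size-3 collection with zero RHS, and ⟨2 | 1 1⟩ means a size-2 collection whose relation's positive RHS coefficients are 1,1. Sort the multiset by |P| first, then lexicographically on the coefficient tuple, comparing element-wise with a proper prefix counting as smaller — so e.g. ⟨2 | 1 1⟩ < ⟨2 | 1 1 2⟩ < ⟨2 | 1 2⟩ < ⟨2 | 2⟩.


Σ has 15 primitive collections:

  P = {0,6}:  v_{0} + v_{6} = 0 — sig = ⟨2 | 0⟩
  P = {0,3}:  v_{0} + v_{3} = v_{7} — sig = ⟨2 | 1⟩
  P = {0,8}:  v_{0} + v_{8} = v_{5} — sig = ⟨2 | 1⟩
  P = {0,9}:  v_{0} + v_{9} = v_{2} — sig = ⟨2 | 1⟩
  P = {2,6}:  v_{2} + v_{6} = v_{9} — sig = ⟨2 | 1⟩
  P = {2,8}:  v_{2} + v_{8} = v_{7} — sig = ⟨2 | 1⟩
  P = {5,6}:  v_{5} + v_{6} = v_{8} — sig = ⟨2 | 1⟩
  P = {5,9}:  v_{5} + v_{9} = v_{7} — sig = ⟨2 | 1⟩
  P = {6,7}:  v_{6} + v_{7} = v_{3} — sig = ⟨2 | 1⟩
  P = {8,9}:  v_{8} + v_{9} = v_{3} — sig = ⟨2 | 1⟩
  P = {2,5}:  v_{2} + v_{5} = v_{0} + v_{7} — sig = ⟨2 | 1 1⟩
  P = {3,5}:  v_{3} + v_{5} = v_{7} + v_{8} — sig = ⟨2 | 1 1⟩
  P = {7,9}:  v_{7} + v_{9} = v_{2} + v_{3} — sig = ⟨2 | 1 1⟩
  P = {1,3,4}:  v_{1} + v_{3} + v_{4} = 0 — sig = ⟨3 | 0⟩
  P = {1,4,7}:  v_{1} + v_{4} + v_{7} = v_{0} — sig = ⟨3 | 1⟩

Signatures (|P|; sorted positive RHS coefficients), sorted:
[⟨2 | 0⟩, ⟨2 | 1⟩, ⟨2 | 1⟩, ⟨2 | 1⟩, ⟨2 | 1⟩, ⟨2 | 1⟩, ⟨2 | 1⟩, ⟨2 | 1⟩, ⟨2 | 1⟩, ⟨2 | 1⟩, ⟨2 | 1 1⟩, ⟨2 | 1 1⟩, ⟨2 | 1 1⟩, ⟨3 | 0⟩, ⟨3 | 1⟩]


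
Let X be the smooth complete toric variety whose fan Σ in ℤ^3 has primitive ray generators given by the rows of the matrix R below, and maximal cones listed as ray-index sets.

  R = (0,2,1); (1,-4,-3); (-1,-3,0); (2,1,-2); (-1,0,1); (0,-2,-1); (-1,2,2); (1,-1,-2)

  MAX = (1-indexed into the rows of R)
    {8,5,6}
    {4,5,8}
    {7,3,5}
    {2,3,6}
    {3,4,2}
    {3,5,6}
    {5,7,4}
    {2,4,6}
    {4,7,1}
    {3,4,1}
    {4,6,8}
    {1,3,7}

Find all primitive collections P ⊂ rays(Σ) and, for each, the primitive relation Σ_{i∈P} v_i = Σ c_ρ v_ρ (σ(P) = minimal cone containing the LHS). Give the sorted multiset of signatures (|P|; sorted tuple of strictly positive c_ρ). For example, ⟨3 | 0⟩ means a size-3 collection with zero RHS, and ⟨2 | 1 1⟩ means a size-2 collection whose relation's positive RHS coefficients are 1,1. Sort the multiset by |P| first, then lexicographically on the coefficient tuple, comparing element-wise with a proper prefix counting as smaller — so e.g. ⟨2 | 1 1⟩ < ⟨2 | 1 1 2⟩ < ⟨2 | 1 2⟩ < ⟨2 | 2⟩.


|primitive collections| = 14. Relations:

  • {1,6}:  v_{1} + v_{6} = 0  →  sig = ⟨2 | 0⟩
  • {1,5}:  v_{1} + v_{5} = v_{7}  →  sig = ⟨2 | 1⟩
  • {2,7}:  v_{2} + v_{7} = v_{6}  →  sig = ⟨2 | 1⟩
  • {6,7}:  v_{6} + v_{7} = v_{5}  →  sig = ⟨2 | 1⟩
  • {1,2}:  v_{1} + v_{2} = v_{3} + v_{4}  →  sig = ⟨2 | 1 1⟩
  • {1,8}:  v_{1} + v_{8} = v_{4} + v_{5}  →  sig = ⟨2 | 1 1⟩
  • {7,8}:  v_{7} + v_{8} = v_{4} + 2·v_{5}  →  sig = ⟨2 | 1 2⟩
  • {2,8}:  v_{2} + v_{8} = v_{4} + 3·v_{6}  →  sig = ⟨2 | 1 3⟩
  • {2,5}:  v_{2} + v_{5} = 2·v_{6}  →  sig = ⟨2 | 2⟩
  • {3,8}:  v_{3} + v_{8} = 2·v_{6}  →  sig = ⟨2 | 2⟩
  • {3,4,7}:  v_{3} + v_{4} + v_{7} = 0  →  sig = ⟨3 | 0⟩
  • {3,4,5}:  v_{3} + v_{4} + v_{5} = v_{6}  →  sig = ⟨3 | 1⟩
  • {3,4,6}:  v_{3} + v_{4} + v_{6} = v_{2}  →  sig = ⟨3 | 1⟩
  • {4,5,6}:  v_{4} + v_{5} + v_{6} = v_{8}  →  sig = ⟨3 | 1⟩

Sorted signature multiset PRS(X):
{ ⟨2 | 0⟩,  ⟨2 | 1⟩ ×3,  ⟨2 | 1 1⟩ ×2,  ⟨2 | 1 2⟩,  ⟨2 | 1 3⟩,  ⟨2 | 2⟩ ×2,  ⟨3 | 0⟩,  ⟨3 | 1⟩ ×3 }


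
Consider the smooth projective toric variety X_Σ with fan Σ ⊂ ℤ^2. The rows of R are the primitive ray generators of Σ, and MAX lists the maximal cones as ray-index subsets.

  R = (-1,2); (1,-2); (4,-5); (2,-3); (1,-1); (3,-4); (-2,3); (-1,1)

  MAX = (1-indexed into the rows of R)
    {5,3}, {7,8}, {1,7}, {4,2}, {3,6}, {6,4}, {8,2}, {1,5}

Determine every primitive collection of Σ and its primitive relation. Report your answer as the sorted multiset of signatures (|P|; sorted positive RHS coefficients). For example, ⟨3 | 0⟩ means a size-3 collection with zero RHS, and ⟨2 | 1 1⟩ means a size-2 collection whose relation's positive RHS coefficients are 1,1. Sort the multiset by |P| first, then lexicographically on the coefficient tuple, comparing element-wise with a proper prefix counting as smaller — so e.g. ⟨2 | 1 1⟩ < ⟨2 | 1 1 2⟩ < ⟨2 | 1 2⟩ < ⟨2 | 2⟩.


Δ(Σ) — 8 vertices, 20 min non-faces:

  • {1,2}:  v_{1} + v_{2} = 0 ; sig = ⟨2 | 0⟩
  • {4,7}:  v_{4} + v_{7} = 0 ; sig = ⟨2 | 0⟩
  • {5,8}:  v_{5} + v_{8} = 0 ; sig = ⟨2 | 0⟩
  • {1,4}:  v_{1} + v_{4} = v_{5} ; sig = ⟨2 | 1⟩
  • {1,8}:  v_{1} + v_{8} = v_{7} ; sig = ⟨2 | 1⟩
  • {2,5}:  v_{2} + v_{5} = v_{4} ; sig = ⟨2 | 1⟩
  • {2,7}:  v_{2} + v_{7} = v_{8} ; sig = ⟨2 | 1⟩
  • {3,8}:  v_{3} + v_{8} = v_{6} ; sig = ⟨2 | 1⟩
  • {4,5}:  v_{4} + v_{5} = v_{6} ; sig = ⟨2 | 1⟩
  • {4,8}:  v_{4} + v_{8} = v_{2} ; sig = ⟨2 | 1⟩
  • {5,6}:  v_{5} + v_{6} = v_{3} ; sig = ⟨2 | 1⟩
  • {5,7}:  v_{5} + v_{7} = v_{1} ; sig = ⟨2 | 1⟩
  • {6,7}:  v_{6} + v_{7} = v_{5} ; sig = ⟨2 | 1⟩
  • {6,8}:  v_{6} + v_{8} = v_{4} ; sig = ⟨2 | 1⟩
  • {2,3}:  v_{2} + v_{3} = v_{4} + v_{6} ; sig = ⟨2 | 1 1⟩
  • {1,6}:  v_{1} + v_{6} = 2·v_{5} ; sig = ⟨2 | 2⟩
  • {2,6}:  v_{2} + v_{6} = 2·v_{4} ; sig = ⟨2 | 2⟩
  • {3,4}:  v_{3} + v_{4} = 2·v_{6} ; sig = ⟨2 | 2⟩
  • {3,7}:  v_{3} + v_{7} = 2·v_{5} ; sig = ⟨2 | 2⟩
  • {1,3}:  v_{1} + v_{3} = 3·v_{5} ; sig = ⟨2 | 3⟩

so the primitive-relation signature multiset is
[⟨2 | 0⟩, ⟨2 | 0⟩, ⟨2 | 0⟩, ⟨2 | 1⟩, ⟨2 | 1⟩, ⟨2 | 1⟩, ⟨2 | 1⟩, ⟨2 | 1⟩, ⟨2 | 1⟩, ⟨2 | 1⟩, ⟨2 | 1⟩, ⟨2 | 1⟩, ⟨2 | 1⟩, ⟨2 | 1⟩, ⟨2 | 1 1⟩, ⟨2 | 2⟩, ⟨2 | 2⟩, ⟨2 | 2⟩, ⟨2 | 2⟩, ⟨2 | 3⟩]


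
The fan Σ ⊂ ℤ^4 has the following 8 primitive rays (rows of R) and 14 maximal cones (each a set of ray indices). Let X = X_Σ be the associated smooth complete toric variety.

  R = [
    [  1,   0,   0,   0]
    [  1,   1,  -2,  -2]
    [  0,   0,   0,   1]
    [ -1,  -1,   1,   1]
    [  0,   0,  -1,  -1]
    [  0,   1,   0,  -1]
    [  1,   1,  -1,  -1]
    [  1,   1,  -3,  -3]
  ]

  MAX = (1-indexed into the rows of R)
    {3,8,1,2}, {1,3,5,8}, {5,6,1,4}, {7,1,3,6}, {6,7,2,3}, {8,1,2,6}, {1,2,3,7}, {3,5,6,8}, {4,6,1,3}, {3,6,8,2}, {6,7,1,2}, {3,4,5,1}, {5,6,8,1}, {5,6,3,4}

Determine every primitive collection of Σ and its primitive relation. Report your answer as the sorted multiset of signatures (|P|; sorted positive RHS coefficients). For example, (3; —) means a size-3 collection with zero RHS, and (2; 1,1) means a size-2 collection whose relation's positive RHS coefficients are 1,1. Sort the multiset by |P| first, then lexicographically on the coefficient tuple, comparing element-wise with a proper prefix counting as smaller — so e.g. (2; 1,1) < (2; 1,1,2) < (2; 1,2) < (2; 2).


|primitive collections| = 9. Relations:

  • {4,7}:  v_{4} + v_{7} = 0  so sig = (2; —)
  • {2,4}:  v_{2} + v_{4} = v_{5}  so sig = (2; 1)
  • {2,5}:  v_{2} + v_{5} = v_{8}  so sig = (2; 1)
  • {5,7}:  v_{5} + v_{7} = v_{2}  so sig = (2; 1)
  • {4,8}:  v_{4} + v_{8} = 2·v_{5}  so sig = (2; 2)
  • {7,8}:  v_{7} + v_{8} = 2·v_{2}  so sig = (2; 2)
  • {1,3,5,6}:  v_{1} + v_{3} + v_{5} + v_{6} = v_{7}  so sig = (4; 1)
  • {1,3,6,8}:  v_{1} + v_{3} + v_{6} + v_{8} = v_{2} + v_{7}  so sig = (4; 1,1)
  • {1,2,3,6}:  v_{1} + v_{2} + v_{3} + v_{6} = 2·v_{7}  so sig = (4; 2)

Sorted signature multiset PRS(X):
    |P|=2: 6 collections, coeffs (), (1), (1), (1), (2), (2)
    |P|=4: 3 collections, coeffs (1), (1,1), (2)


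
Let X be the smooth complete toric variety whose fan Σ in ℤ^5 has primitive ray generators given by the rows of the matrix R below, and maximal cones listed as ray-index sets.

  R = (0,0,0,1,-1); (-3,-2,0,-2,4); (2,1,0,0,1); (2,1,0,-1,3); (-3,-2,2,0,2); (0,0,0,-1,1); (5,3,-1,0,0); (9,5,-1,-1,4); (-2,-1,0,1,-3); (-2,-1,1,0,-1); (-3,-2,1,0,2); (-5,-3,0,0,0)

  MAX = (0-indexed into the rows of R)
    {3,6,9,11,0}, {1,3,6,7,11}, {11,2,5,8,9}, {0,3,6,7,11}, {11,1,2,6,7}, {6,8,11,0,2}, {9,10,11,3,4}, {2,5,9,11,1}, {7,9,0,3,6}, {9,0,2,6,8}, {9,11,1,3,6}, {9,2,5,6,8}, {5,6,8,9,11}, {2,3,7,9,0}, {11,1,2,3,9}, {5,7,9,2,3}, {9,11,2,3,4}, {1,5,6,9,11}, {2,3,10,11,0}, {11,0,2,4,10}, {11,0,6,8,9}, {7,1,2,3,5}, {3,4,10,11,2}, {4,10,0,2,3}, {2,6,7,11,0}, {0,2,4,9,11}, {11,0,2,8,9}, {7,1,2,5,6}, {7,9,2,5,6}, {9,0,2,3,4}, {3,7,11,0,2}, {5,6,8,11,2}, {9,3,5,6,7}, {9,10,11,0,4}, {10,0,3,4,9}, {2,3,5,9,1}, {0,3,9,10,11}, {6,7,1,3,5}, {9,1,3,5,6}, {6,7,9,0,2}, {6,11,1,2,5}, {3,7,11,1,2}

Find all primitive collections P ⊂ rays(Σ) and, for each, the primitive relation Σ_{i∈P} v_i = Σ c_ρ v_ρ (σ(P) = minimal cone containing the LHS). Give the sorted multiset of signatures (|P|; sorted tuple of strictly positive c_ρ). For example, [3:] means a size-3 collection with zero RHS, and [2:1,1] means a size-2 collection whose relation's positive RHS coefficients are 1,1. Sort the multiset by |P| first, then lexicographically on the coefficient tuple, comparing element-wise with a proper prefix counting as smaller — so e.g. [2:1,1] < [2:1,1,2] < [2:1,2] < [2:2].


Σ has 25 primitive collections:

  P = {0,5}:  v_{0} + v_{5} = 0  so sig = [2:]
  P = {3,8}:  v_{3} + v_{8} = 0  so sig = [2:]
  P = {0,1}:  v_{0} + v_{1} = v_{3} + v_{11}  so sig = [2:1,1]
  P = {1,8}:  v_{1} + v_{8} = v_{5} + v_{11}  so sig = [2:1,1]
  P = {6,10}:  v_{6} + v_{10} = v_{0} + v_{3}  so sig = [2:1,1]
  P = {7,8}:  v_{7} + v_{8} = v_{2} + v_{6}  so sig = [2:1,1]
  P = {4,6}:  v_{4} + v_{6} = v_{0} + v_{2} + v_{3} + v_{9}  so sig = [2:1,1,1,1]
  P = {5,10}:  v_{5} + v_{10} = v_{2} + v_{3} + v_{9} + v_{11}  so sig = [2:1,1,1,1]
  P = {8,10}:  v_{8} + v_{10} = v_{0} + v_{2} + v_{9} + v_{11}  so sig = [2:1,1,1,1]
  P = {7,10}:  v_{7} + v_{10} = v_{0} + v_{2} + 2·v_{3}  so sig = [2:1,1,2]
  P = {1,10}:  v_{1} + v_{10} = v_{2} + 2·v_{3} + v_{9} + 2·v_{11}  so sig = [2:1,1,2,2]
  P = {4,5}:  v_{4} + v_{5} = 2·v_{2} + v_{3} + 2·v_{9} + v_{11}  so sig = [2:1,1,2,2]
  P = {4,7}:  v_{4} + v_{7} = v_{0} + 2·v_{2} + 2·v_{3} + v_{9}  so sig = [2:1,1,2,2]
  P = {4,8}:  v_{4} + v_{8} = v_{0} + 2·v_{2} + 2·v_{9} + v_{11}  so sig = [2:1,1,2,2]
  P = {1,4}:  v_{1} + v_{4} = 2·v_{2} + 2·v_{3} + 2·v_{9} + 2·v_{11}  so sig = [2:2,2,2,2]
  P = {2,3,6}:  v_{2} + v_{3} + v_{6} = v_{7}  so sig = [3:1]
  P = {2,9,10}:  v_{2} + v_{9} + v_{10} = v_{4}  so sig = [3:1]
  P = {3,5,11}:  v_{3} + v_{5} + v_{11} = v_{1}  so sig = [3:1]
  P = {7,9,11}:  v_{7} + v_{9} + v_{11} = v_{3}  so sig = [3:1]
  P = {5,7,11}:  v_{5} + v_{7} + v_{11} = v_{1} + v_{2} + v_{6}  so sig = [3:1,1,1]
  P = {1,7,9}:  v_{1} + v_{7} + v_{9} = 2·v_{3} + v_{5}  so sig = [3:1,2]
  P = {2,6,9,11}:  v_{2} + v_{6} + v_{9} + v_{11} = 0  so sig = [4:]
  P = {1,2,6,9}:  v_{1} + v_{2} + v_{6} + v_{9} = v_{3} + v_{5}  so sig = [4:1,1]
  P = {0,3,4,11}:  v_{0} + v_{3} + v_{4} + v_{11} = 2·v_{10}  so sig = [4:2]
  P = {0,2,3,9,11}:  v_{0} + v_{2} + v_{3} + v_{9} + v_{11} = v_{10}  so sig = [5:1]

Sorted signature multiset PRS(X):
    |P|=2: 15 collections, coeffs (), (), (1,1), (1,1), (1,1), (1,1), (1,1,1,1), (1,1,1,1), (1,1,1,1), (1,1,2), (1,1,2,2), (1,1,2,2), (1,1,2,2), (1,1,2,2), (2,2,2,2)
    |P|=3: 6 collections, coeffs (1), (1), (1), (1), (1,1,1), (1,2)
    |P|=4: 3 collections, coeffs (), (1,1), (2)
    |P|=5: 1 collection, coeffs (1)


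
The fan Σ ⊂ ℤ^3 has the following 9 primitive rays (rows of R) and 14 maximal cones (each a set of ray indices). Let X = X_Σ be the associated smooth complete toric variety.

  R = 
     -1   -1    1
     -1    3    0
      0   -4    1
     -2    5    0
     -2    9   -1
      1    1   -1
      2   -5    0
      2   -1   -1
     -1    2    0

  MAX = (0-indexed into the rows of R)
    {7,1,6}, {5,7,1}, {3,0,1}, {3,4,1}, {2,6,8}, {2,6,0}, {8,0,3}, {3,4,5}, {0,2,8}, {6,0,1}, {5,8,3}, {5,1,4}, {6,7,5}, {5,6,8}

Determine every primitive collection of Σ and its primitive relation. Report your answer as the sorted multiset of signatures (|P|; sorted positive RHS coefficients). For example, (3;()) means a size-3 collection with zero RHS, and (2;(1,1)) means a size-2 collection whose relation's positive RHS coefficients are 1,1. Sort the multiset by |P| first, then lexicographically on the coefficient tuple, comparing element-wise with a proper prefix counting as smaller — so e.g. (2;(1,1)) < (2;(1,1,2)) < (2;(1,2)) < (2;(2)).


18 minimal non-faces of Δ(Σ) (on 9 rays):

  P={0,5}:  v_{0} + v_{5} = 0  ⇒ sig = (2;())
  P={3,6}:  v_{3} + v_{6} = 0  ⇒ sig = (2;())
  P={1,2}:  v_{1} + v_{2} = v_{0}  ⇒ sig = (2;(1))
  P={1,8}:  v_{1} + v_{8} = v_{3}  ⇒ sig = (2;(1))
  P={2,4}:  v_{2} + v_{4} = v_{3}  ⇒ sig = (2;(1))
  P={2,7}:  v_{2} + v_{7} = v_{6}  ⇒ sig = (2;(1))
  P={7,8}:  v_{7} + v_{8} = v_{5}  ⇒ sig = (2;(1))
  P={0,4}:  v_{0} + v_{4} = v_{1} + v_{3}  ⇒ sig = (2;(1,1))
  P={0,7}:  v_{0} + v_{7} = v_{1} + v_{6}  ⇒ sig = (2;(1,1))
  P={2,3}:  v_{2} + v_{3} = v_{0} + v_{8}  ⇒ sig = (2;(1,1))
  P={2,5}:  v_{2} + v_{5} = v_{6} + v_{8}  ⇒ sig = (2;(1,1))
  P={3,7}:  v_{3} + v_{7} = v_{1} + v_{5}  ⇒ sig = (2;(1,1))
  P={4,6}:  v_{4} + v_{6} = v_{1} + v_{5}  ⇒ sig = (2;(1,1))
  P={4,8}:  v_{4} + v_{8} = 2·v_{3} + v_{5}  ⇒ sig = (2;(1,2))
  P={4,7}:  v_{4} + v_{7} = 2·v_{1} + 2·v_{5}  ⇒ sig = (2;(2,2))
  P={0,6,8}:  v_{0} + v_{6} + v_{8} = v_{2}  ⇒ sig = (3;(1))
  P={1,3,5}:  v_{1} + v_{3} + v_{5} = v_{4}  ⇒ sig = (3;(1))
  P={1,5,6}:  v_{1} + v_{5} + v_{6} = v_{7}  ⇒ sig = (3;(1))

Hence PRS(X_Σ) =
    |P|=2: 15 collections, coeffs (), (), (1), (1), (1), (1), (1), (1,1), (1,1), (1,1), (1,1), (1,1), (1,1), (1,2), (2,2)
    |P|=3: 3 collections, coeffs (1), (1), (1)


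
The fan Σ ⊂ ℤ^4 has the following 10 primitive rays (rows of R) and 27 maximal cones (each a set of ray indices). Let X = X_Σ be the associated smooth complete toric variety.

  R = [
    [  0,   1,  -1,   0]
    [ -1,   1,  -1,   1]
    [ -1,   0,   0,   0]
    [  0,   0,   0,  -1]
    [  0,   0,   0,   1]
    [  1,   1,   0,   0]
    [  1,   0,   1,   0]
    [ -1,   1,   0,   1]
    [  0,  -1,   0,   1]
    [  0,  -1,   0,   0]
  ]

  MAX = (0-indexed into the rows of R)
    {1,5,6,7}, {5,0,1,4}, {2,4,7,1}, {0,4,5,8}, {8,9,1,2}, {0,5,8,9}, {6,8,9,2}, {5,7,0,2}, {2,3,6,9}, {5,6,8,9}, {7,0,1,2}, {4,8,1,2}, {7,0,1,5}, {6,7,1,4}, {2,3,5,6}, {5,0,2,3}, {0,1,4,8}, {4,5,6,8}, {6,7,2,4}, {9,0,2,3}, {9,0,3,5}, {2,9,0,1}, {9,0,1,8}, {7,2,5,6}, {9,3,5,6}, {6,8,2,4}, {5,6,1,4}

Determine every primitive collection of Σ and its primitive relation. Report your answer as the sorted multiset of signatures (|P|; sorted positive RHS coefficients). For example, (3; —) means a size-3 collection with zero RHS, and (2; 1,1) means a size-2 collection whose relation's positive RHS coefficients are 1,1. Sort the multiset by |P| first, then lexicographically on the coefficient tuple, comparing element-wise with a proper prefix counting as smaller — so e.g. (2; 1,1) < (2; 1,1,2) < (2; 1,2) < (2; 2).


21 collections generate NE(X_Σ); each relation:

  {3,4}:  v_{3} + v_{4} = 0 ; sig = (2; —)
  {0,6}:  v_{0} + v_{6} = v_{5} ; sig = (2; 1)
  {3,8}:  v_{3} + v_{8} = v_{9} ; sig = (2; 1)
  {4,9}:  v_{4} + v_{9} = v_{8} ; sig = (2; 1)
  {1,3}:  v_{1} + v_{3} = v_{0} + v_{2} ; sig = (2; 1,1)
  {7,9}:  v_{7} + v_{9} = v_{2} + v_{4} ; sig = (2; 1,1)
  {3,7}:  v_{3} + v_{7} = 2·v_{2} + v_{5} ; sig = (2; 1,2)
  {7,8}:  v_{7} + v_{8} = v_{2} + 2·v_{4} ; sig = (2; 1,2)
  {2,5,9}:  v_{2} + v_{5} + v_{9} = 0 ; sig = (3; —)
  {0,2,4}:  v_{0} + v_{2} + v_{4} = v_{1} ; sig = (3; 1)
  {1,2,6}:  v_{1} + v_{2} + v_{6} = v_{7} ; sig = (3; 1)
  {1,6,9}:  v_{1} + v_{6} + v_{9} = v_{4} ; sig = (3; 1)
  {2,5,8}:  v_{2} + v_{5} + v_{8} = v_{4} ; sig = (3; 1)
  {0,2,8}:  v_{0} + v_{2} + v_{8} = v_{1} + v_{9} ; sig = (3; 1,1)
  {1,2,5}:  v_{1} + v_{2} + v_{5} = v_{0} + v_{7} ; sig = (3; 1,1)
  {1,5,9}:  v_{1} + v_{5} + v_{9} = v_{0} + v_{4} ; sig = (3; 1,1)
  {2,4,5}:  v_{2} + v_{4} + v_{5} = v_{1} + v_{6} ; sig = (3; 1,1)
  {0,4,7}:  v_{0} + v_{4} + v_{7} = 2·v_{1} + v_{6} ; sig = (3; 1,2)
  {1,5,8}:  v_{1} + v_{5} + v_{8} = v_{0} + 2·v_{4} ; sig = (3; 1,2)
  {1,6,8}:  v_{1} + v_{6} + v_{8} = 2·v_{4} ; sig = (3; 2)
  {4,5,7}:  v_{4} + v_{5} + v_{7} = 2·v_{1} + 2·v_{6} ; sig = (3; 2,2)

so the primitive-relation signature multiset is
    (2; —)
    (2; 1)
    (2; 1)
    (2; 1)
    (2; 1,1)
    (2; 1,1)
    (2; 1,2)
    (2; 1,2)
    (3; —)
    (3; 1)
    (3; 1)
    (3; 1)
    (3; 1)
    (3; 1,1)
    (3; 1,1)
    (3; 1,1)
    (3; 1,1)
    (3; 1,2)
    (3; 1,2)
    (3; 2)
    (3; 2,2)


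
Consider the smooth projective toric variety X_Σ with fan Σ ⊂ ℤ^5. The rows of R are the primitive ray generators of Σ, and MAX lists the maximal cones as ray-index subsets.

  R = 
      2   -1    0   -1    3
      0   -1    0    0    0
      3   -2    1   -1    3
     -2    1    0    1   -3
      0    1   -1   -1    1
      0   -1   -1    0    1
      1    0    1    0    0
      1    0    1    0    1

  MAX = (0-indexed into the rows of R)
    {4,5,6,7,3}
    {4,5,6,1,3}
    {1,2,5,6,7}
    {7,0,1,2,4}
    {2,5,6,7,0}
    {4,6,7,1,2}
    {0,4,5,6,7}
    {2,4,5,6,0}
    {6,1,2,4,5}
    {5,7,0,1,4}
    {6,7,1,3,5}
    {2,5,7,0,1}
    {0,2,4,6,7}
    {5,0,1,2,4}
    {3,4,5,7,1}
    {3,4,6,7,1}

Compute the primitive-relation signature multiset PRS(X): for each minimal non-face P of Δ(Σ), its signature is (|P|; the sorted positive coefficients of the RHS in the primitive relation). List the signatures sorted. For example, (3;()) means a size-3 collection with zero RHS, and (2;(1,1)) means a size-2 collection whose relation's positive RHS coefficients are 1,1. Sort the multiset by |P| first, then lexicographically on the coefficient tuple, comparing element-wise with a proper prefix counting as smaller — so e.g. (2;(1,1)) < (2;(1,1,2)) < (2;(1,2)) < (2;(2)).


Δ(Σ) — 8 vertices, 5 min non-faces:

  • {0,3}:  v_{0} + v_{3} = 0  ⟹  sig = (2;())
  • {2,3}:  v_{2} + v_{3} = v_{1} + v_{6}  ⟹  sig = (2;(1,1))
  • {0,1,6}:  v_{0} + v_{1} + v_{6} = v_{2}  ⟹  sig = (3;(1))
  • {2,4,5,7}:  v_{2} + v_{4} + v_{5} + v_{7} = 2·v_{0}  ⟹  sig = (4;(2))
  • {1,4,5,6,7}:  v_{1} + v_{4} + v_{5} + v_{6} + v_{7} = v_{0}  ⟹  sig = (5;(1))

so the primitive-relation signature multiset is
{ (2;()),  (2;(1,1)),  (3;(1)),  (4;(2)),  (5;(1)) }


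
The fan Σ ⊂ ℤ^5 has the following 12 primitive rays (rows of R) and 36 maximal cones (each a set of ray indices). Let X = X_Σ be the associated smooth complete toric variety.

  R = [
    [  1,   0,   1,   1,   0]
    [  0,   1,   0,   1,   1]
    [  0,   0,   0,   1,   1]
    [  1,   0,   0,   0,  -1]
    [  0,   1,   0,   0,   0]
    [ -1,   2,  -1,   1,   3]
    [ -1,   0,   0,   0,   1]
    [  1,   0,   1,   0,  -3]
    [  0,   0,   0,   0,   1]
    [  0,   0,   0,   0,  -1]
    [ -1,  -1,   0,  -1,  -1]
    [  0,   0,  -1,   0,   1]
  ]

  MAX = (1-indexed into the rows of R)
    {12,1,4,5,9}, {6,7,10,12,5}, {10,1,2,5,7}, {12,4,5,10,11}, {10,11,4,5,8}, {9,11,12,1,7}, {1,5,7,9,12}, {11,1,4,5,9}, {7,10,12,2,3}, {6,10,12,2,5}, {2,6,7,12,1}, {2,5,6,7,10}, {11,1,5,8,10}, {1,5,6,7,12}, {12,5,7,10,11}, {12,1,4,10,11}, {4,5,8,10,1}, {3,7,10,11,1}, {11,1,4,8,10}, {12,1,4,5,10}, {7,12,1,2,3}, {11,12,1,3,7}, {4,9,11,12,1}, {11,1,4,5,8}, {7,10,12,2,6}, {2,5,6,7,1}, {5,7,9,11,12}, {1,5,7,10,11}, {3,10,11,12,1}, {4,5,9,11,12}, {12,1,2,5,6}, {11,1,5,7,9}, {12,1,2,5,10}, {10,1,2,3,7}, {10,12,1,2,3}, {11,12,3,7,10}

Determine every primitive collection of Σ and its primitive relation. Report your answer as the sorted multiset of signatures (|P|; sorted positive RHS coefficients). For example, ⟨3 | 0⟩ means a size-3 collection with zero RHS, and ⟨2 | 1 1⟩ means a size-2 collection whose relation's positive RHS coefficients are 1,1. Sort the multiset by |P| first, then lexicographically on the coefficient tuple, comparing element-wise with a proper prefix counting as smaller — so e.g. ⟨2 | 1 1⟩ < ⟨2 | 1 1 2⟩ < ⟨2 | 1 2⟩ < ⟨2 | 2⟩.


Σ has 23 primitive collections:

  {4,7}:  v_{4} + v_{7} = 0  →  sig = ⟨2 | 0⟩
  {9,10}:  v_{9} + v_{10} = 0  →  sig = ⟨2 | 0⟩
  {3,5}:  v_{3} + v_{5} = v_{2}  →  sig = ⟨2 | 1⟩
  {2,11}:  v_{2} + v_{11} = v_{7} + v_{10}  →  sig = ⟨2 | 1 1⟩
  {8,12}:  v_{8} + v_{12} = v_{4} + v_{10}  →  sig = ⟨2 | 1 1⟩
  {3,4}:  v_{3} + v_{4} = v_{1} + v_{10} + v_{12}  →  sig = ⟨2 | 1 1 1⟩
  {3,9}:  v_{3} + v_{9} = v_{1} + v_{7} + v_{12}  →  sig = ⟨2 | 1 1 1⟩
  {4,6}:  v_{4} + v_{6} = v_{2} + v_{5} + v_{12}  →  sig = ⟨2 | 1 1 1⟩
  {6,8}:  v_{6} + v_{8} = v_{2} + v_{5} + v_{10}  →  sig = ⟨2 | 1 1 1⟩
  {2,4}:  v_{2} + v_{4} = v_{1} + v_{5} + v_{10} + v_{12}  →  sig = ⟨2 | 1 1 1 1⟩
  {2,9}:  v_{2} + v_{9} = v_{1} + v_{5} + v_{7} + v_{12}  →  sig = ⟨2 | 1 1 1 1⟩
  {7,8}:  v_{7} + v_{8} = v_{1} + v_{5} + v_{10} + v_{11}  →  sig = ⟨2 | 1 1 1 1⟩
  {8,9}:  v_{8} + v_{9} = v_{1} + v_{4} + v_{5} + v_{11}  →  sig = ⟨2 | 1 1 1 1⟩
  {6,11}:  v_{6} + v_{11} = v_{5} + 2·v_{7} + v_{10} + v_{12}  →  sig = ⟨2 | 1 1 1 2⟩
  {2,8}:  v_{2} + v_{8} = v_{1} + v_{5} + 2·v_{10}  →  sig = ⟨2 | 1 1 2⟩
  {3,6}:  v_{3} + v_{6} = 2·v_{2} + v_{7} + v_{12}  →  sig = ⟨2 | 1 1 2⟩
  {3,8}:  v_{3} + v_{8} = v_{1} + 2·v_{10}  →  sig = ⟨2 | 1 2⟩
  {6,9}:  v_{6} + v_{9} = v_{1} + 2·v_{5} + 2·v_{7} + 2·v_{12}  →  sig = ⟨2 | 1 2 2 2⟩
  {1,6,10}:  v_{1} + v_{6} + v_{10} = 2·v_{2}  →  sig = ⟨3 | 2⟩
  {1,5,11,12}:  v_{1} + v_{5} + v_{11} + v_{12} = 0  →  sig = ⟨4 | 0⟩
  {1,7,10,12}:  v_{1} + v_{7} + v_{10} + v_{12} = v_{3}  →  sig = ⟨4 | 1⟩
  {2,5,7,12}:  v_{2} + v_{5} + v_{7} + v_{12} = v_{6}  →  sig = ⟨4 | 1⟩
  {1,4,5,10,11}:  v_{1} + v_{4} + v_{5} + v_{10} + v_{11} = v_{8}  →  sig = ⟨5 | 1⟩

Sorted signature multiset PRS(X):
    |P|=2: 18 collections, coeffs (), (), (1), (1,1), (1,1), (1,1,1), (1,1,1), (1,1,1), (1,1,1), (1,1,1,1), (1,1,1,1), (1,1,1,1), (1,1,1,1), (1,1,1,2), (1,1,2), (1,1,2), (1,2), (1,2,2,2)
    |P|=3: 1 collection, coeffs (2)
    |P|=4: 3 collections, coeffs (), (1), (1)
    |P|=5: 1 collection, coeffs (1)


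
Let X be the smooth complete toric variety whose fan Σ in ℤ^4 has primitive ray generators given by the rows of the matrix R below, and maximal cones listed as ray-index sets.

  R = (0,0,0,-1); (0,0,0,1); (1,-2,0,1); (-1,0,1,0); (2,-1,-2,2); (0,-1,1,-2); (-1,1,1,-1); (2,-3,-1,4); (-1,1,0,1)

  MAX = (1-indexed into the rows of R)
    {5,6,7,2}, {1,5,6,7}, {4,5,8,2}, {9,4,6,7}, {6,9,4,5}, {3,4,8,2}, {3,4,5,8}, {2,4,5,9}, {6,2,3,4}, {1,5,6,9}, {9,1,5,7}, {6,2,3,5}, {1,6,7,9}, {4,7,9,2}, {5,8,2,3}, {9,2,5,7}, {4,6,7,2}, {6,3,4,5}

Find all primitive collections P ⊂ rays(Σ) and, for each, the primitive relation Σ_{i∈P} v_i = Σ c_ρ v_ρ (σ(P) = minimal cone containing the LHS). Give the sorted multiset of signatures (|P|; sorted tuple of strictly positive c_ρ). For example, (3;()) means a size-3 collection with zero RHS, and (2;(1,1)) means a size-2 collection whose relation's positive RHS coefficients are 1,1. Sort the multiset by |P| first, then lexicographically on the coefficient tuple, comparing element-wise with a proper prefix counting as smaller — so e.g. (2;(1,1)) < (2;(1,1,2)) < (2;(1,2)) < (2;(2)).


14 collections generate NE(X_Σ); each relation:

  P={1,2}:  v_{1} + v_{2} = 0  ⟹  sig = (2;())
  P={1,4}:  v_{1} + v_{4} = v_{6} + v_{9}  ⟹  sig = (2;(1,1))
  P={1,3}:  v_{1} + v_{3} = v_{4} + v_{5} + v_{6}  ⟹  sig = (2;(1,1,1))
  P={1,8}:  v_{1} + v_{8} = v_{3} + v_{4} + v_{5}  ⟹  sig = (2;(1,1,1))
  P={3,7}:  v_{3} + v_{7} = 2·v_{2} + v_{6}  ⟹  sig = (2;(1,2))
  P={3,9}:  v_{3} + v_{9} = 2·v_{4} + v_{5}  ⟹  sig = (2;(1,2))
  P={7,8}:  v_{7} + v_{8} = 2·v_{2} + v_{3}  ⟹  sig = (2;(1,2))
  P={8,9}:  v_{8} + v_{9} = v_{2} + 3·v_{4} + 2·v_{5}  ⟹  sig = (2;(1,2,3))
  P={6,8}:  v_{6} + v_{8} = 2·v_{3}  ⟹  sig = (2;(2))
  P={2,6,9}:  v_{2} + v_{6} + v_{9} = v_{4}  ⟹  sig = (3;(1))
  P={4,5,7}:  v_{4} + v_{5} + v_{7} = v_{2}  ⟹  sig = (3;(1))
  P={5,6,7,9}:  v_{5} + v_{6} + v_{7} + v_{9} = 0  ⟹  sig = (4;())
  P={2,3,4,5}:  v_{2} + v_{3} + v_{4} + v_{5} = v_{8}  ⟹  sig = (4;(1))
  P={2,4,5,6}:  v_{2} + v_{4} + v_{5} + v_{6} = v_{3}  ⟹  sig = (4;(1))

Signatures (|P|; sorted positive RHS coefficients), sorted:
[(2;()), (2;(1,1)), (2;(1,1,1)), (2;(1,1,1)), (2;(1,2)), (2;(1,2)), (2;(1,2)), (2;(1,2,3)), (2;(2)), (3;(1)), (3;(1)), (4;()), (4;(1)), (4;(1))]


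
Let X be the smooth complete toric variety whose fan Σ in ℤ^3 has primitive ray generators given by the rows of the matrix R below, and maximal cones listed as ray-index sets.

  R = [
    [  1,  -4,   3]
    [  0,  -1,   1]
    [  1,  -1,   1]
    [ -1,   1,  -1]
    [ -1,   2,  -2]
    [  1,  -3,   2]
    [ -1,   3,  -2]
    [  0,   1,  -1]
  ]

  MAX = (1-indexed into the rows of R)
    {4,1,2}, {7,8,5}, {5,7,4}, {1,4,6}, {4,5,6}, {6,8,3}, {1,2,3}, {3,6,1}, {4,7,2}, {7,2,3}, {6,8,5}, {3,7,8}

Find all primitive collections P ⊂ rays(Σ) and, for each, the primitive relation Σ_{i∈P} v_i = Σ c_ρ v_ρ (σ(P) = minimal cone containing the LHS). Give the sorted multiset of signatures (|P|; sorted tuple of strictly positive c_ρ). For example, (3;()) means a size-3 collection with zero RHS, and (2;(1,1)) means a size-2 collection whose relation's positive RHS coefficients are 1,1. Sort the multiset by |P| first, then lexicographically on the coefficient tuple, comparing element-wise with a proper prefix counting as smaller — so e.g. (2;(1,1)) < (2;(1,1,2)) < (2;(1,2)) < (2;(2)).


Σ has 10 primitive collections:

  P = {2,8}:  v_{2} + v_{8} = 0  so sig = (2;())
  P = {3,4}:  v_{3} + v_{4} = 0  so sig = (2;())
  P = {6,7}:  v_{6} + v_{7} = 0  so sig = (2;())
  P = {1,7}:  v_{1} + v_{7} = v_{2}  so sig = (2;(1))
  P = {1,8}:  v_{1} + v_{8} = v_{6}  so sig = (2;(1))
  P = {2,5}:  v_{2} + v_{5} = v_{4}  so sig = (2;(1))
  P = {2,6}:  v_{2} + v_{6} = v_{1}  so sig = (2;(1))
  P = {3,5}:  v_{3} + v_{5} = v_{8}  so sig = (2;(1))
  P = {4,8}:  v_{4} + v_{8} = v_{5}  so sig = (2;(1))
  P = {1,5}:  v_{1} + v_{5} = v_{4} + v_{6}  so sig = (2;(1,1))

Sorted signature multiset PRS(X):
{ (2;()) ×3,  (2;(1)) ×6,  (2;(1,1)) }


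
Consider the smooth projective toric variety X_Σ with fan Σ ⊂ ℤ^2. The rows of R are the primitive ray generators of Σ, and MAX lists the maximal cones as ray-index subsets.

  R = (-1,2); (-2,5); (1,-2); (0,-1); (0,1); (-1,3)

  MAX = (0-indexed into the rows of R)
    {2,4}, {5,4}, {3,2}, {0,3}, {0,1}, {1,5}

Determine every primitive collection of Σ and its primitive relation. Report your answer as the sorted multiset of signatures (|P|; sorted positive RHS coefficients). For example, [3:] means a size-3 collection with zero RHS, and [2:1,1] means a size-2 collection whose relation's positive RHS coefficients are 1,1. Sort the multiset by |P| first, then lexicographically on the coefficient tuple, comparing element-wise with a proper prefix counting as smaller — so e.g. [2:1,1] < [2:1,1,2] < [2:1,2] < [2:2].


|primitive collections| = 9. Relations:

  • {0,2}:  v_{0} + v_{2} = 0  ⟹  sig = [2:]
  • {3,4}:  v_{3} + v_{4} = 0  ⟹  sig = [2:]
  • {0,4}:  v_{0} + v_{4} = v_{5}  ⟹  sig = [2:1]
  • {0,5}:  v_{0} + v_{5} = v_{1}  ⟹  sig = [2:1]
  • {1,2}:  v_{1} + v_{2} = v_{5}  ⟹  sig = [2:1]
  • {2,5}:  v_{2} + v_{5} = v_{4}  ⟹  sig = [2:1]
  • {3,5}:  v_{3} + v_{5} = v_{0}  ⟹  sig = [2:1]
  • {1,3}:  v_{1} + v_{3} = 2·v_{0}  ⟹  sig = [2:2]
  • {1,4}:  v_{1} + v_{4} = 2·v_{5}  ⟹  sig = [2:2]

Sorted signature multiset PRS(X):
[[2:], [2:], [2:1], [2:1], [2:1], [2:1], [2:1], [2:2], [2:2]]


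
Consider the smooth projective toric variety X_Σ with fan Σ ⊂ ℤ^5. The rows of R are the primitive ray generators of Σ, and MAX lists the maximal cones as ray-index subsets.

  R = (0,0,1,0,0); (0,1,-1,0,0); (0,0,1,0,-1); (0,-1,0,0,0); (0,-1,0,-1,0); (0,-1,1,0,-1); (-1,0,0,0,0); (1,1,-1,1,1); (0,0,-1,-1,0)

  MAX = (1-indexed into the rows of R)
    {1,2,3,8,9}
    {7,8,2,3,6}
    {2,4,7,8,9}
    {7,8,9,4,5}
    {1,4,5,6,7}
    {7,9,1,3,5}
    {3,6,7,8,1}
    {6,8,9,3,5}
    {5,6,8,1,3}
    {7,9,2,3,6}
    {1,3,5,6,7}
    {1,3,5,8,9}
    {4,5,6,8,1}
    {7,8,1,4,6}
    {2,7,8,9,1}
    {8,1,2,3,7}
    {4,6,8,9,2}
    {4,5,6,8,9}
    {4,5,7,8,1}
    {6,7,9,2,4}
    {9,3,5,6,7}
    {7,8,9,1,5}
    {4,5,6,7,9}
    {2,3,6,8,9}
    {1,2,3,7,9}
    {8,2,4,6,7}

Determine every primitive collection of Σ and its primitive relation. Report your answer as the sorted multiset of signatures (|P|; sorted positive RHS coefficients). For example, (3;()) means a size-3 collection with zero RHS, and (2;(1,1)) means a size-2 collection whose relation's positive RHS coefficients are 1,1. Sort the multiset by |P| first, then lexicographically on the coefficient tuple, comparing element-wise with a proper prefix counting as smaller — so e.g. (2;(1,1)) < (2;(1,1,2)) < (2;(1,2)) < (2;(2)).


Primitive collections (10):

  • {2,5}:  v_{2} + v_{5} = v_{9}  ⟹  sig = (2;(1))
  • {3,4}:  v_{3} + v_{4} = v_{6}  ⟹  sig = (2;(1))
  • {1,2,4}:  v_{1} + v_{2} + v_{4} = 0  ⟹  sig = (3;())
  • {1,2,6}:  v_{1} + v_{2} + v_{6} = v_{3}  ⟹  sig = (3;(1))
  • {1,4,9}:  v_{1} + v_{4} + v_{9} = v_{5}  ⟹  sig = (3;(1))
  • {1,6,9}:  v_{1} + v_{6} + v_{9} = v_{3} + v_{5}  ⟹  sig = (3;(1,1))
  • {3,5,7,8}:  v_{3} + v_{5} + v_{7} + v_{8} = 0  ⟹  sig = (4;())
  • {3,7,8,9}:  v_{3} + v_{7} + v_{8} + v_{9} = v_{2}  ⟹  sig = (4;(1))
  • {5,6,7,8}:  v_{5} + v_{6} + v_{7} + v_{8} = v_{4}  ⟹  sig = (4;(1))
  • {6,7,8,9}:  v_{6} + v_{7} + v_{8} + v_{9} = v_{2} + v_{4}  ⟹  sig = (4;(1,1))

Hence PRS(X_Σ) =
    (2;(1))
    (2;(1))
    (3;())
    (3;(1))
    (3;(1))
    (3;(1,1))
    (4;())
    (4;(1))
    (4;(1))
    (4;(1,1))


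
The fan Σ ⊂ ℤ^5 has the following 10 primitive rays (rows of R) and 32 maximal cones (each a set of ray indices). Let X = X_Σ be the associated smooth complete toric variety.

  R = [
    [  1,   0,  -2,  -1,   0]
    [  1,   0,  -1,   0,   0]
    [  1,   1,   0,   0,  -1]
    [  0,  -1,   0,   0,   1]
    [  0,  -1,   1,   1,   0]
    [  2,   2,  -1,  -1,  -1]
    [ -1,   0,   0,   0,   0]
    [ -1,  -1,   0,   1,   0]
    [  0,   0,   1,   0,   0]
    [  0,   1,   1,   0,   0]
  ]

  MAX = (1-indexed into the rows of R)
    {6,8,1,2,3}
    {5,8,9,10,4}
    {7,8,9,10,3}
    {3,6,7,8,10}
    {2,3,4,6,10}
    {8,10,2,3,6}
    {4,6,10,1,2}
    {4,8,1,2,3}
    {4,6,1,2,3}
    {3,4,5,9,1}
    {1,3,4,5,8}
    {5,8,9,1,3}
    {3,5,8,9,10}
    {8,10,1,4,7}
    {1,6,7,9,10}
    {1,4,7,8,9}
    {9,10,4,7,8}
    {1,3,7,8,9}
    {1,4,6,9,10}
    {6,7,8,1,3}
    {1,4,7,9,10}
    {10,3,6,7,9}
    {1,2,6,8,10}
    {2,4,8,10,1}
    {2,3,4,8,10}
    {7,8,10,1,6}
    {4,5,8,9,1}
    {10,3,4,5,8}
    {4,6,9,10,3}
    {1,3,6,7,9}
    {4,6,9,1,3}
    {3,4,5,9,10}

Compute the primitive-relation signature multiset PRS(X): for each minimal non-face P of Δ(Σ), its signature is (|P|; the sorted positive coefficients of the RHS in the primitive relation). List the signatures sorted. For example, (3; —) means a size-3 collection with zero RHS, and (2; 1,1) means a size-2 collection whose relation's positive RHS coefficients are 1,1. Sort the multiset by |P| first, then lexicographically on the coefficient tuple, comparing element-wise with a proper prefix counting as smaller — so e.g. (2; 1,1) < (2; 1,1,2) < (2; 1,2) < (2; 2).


The 13 primitive collections of Σ (r=10, n=5):

  {2,9}:  v_{2} + v_{9} = v_{3} + v_{4} — sig = (2; 1,1)
  {5,7}:  v_{5} + v_{7} = v_{8} + v_{9} — sig = (2; 1,1)
  {2,7}:  v_{2} + v_{7} = v_{1} + v_{8} + v_{10} — sig = (2; 1,1,1)
  {5,6}:  v_{5} + v_{6} = 2·v_{3} + v_{4} — sig = (2; 1,2)
  {2,5}:  v_{2} + v_{5} = 2·v_{3} + 2·v_{4} + v_{8} — sig = (2; 1,2,2)
  {3,4,7}:  v_{3} + v_{4} + v_{7} = 0 — sig = (3; —)
  {1,3,10}:  v_{1} + v_{3} + v_{10} = v_{6} — sig = (3; 1)
  {4,6,8}:  v_{4} + v_{6} + v_{8} = v_{2} — sig = (3; 1)
  {6,8,9}:  v_{6} + v_{8} + v_{9} = v_{3} — sig = (3; 1)
  {1,5,10}:  v_{1} + v_{5} + v_{10} = v_{3} + v_{4} — sig = (3; 1,1)
  {4,6,7}:  v_{4} + v_{6} + v_{7} = v_{1} + v_{10} — sig = (3; 1,1)
  {1,8,9,10}:  v_{1} + v_{8} + v_{9} + v_{10} = 0 — sig = (4; —)
  {3,4,8,9}:  v_{3} + v_{4} + v_{8} + v_{9} = v_{5} — sig = (4; 1)

Hence PRS(X_Σ) =
    |P|=2: 5 collections, coeffs (1,1), (1,1), (1,1,1), (1,2), (1,2,2)
    |P|=3: 6 collections, coeffs (), (1), (1), (1), (1,1), (1,1)
    |P|=4: 2 collections, coeffs (), (1)


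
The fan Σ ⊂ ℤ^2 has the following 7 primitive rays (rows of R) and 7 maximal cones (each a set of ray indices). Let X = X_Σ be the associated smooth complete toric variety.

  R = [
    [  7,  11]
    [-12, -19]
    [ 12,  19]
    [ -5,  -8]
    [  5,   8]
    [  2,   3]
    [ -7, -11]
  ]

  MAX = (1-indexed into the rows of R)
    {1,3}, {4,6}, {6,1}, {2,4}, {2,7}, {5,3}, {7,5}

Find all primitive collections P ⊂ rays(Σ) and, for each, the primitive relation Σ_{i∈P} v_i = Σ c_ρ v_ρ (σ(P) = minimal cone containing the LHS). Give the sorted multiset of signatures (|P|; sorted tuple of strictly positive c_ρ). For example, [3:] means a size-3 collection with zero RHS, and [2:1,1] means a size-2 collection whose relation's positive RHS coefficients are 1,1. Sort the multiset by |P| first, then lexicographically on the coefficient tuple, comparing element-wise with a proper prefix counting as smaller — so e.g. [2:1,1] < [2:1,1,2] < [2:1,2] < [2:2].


Minimal non-faces — 14 found among 7 rays, 7 max cones:

  P={1,7}:  v_{1} + v_{7} = 0 — sig = [2:]
  P={2,3}:  v_{2} + v_{3} = 0 — sig = [2:]
  P={4,5}:  v_{4} + v_{5} = 0 — sig = [2:]
  P={1,2}:  v_{1} + v_{2} = v_{4} — sig = [2:1]
  P={1,4}:  v_{1} + v_{4} = v_{6} — sig = [2:1]
  P={1,5}:  v_{1} + v_{5} = v_{3} — sig = [2:1]
  P={2,5}:  v_{2} + v_{5} = v_{7} — sig = [2:1]
  P={3,4}:  v_{3} + v_{4} = v_{1} — sig = [2:1]
  P={3,7}:  v_{3} + v_{7} = v_{5} — sig = [2:1]
  P={4,7}:  v_{4} + v_{7} = v_{2} — sig = [2:1]
  P={5,6}:  v_{5} + v_{6} = v_{1} — sig = [2:1]
  P={6,7}:  v_{6} + v_{7} = v_{4} — sig = [2:1]
  P={2,6}:  v_{2} + v_{6} = 2·v_{4} — sig = [2:2]
  P={3,6}:  v_{3} + v_{6} = 2·v_{1} — sig = [2:2]

Hence PRS(X_Σ) =
[[2:], [2:], [2:], [2:1], [2:1], [2:1], [2:1], [2:1], [2:1], [2:1], [2:1], [2:1], [2:2], [2:2]]


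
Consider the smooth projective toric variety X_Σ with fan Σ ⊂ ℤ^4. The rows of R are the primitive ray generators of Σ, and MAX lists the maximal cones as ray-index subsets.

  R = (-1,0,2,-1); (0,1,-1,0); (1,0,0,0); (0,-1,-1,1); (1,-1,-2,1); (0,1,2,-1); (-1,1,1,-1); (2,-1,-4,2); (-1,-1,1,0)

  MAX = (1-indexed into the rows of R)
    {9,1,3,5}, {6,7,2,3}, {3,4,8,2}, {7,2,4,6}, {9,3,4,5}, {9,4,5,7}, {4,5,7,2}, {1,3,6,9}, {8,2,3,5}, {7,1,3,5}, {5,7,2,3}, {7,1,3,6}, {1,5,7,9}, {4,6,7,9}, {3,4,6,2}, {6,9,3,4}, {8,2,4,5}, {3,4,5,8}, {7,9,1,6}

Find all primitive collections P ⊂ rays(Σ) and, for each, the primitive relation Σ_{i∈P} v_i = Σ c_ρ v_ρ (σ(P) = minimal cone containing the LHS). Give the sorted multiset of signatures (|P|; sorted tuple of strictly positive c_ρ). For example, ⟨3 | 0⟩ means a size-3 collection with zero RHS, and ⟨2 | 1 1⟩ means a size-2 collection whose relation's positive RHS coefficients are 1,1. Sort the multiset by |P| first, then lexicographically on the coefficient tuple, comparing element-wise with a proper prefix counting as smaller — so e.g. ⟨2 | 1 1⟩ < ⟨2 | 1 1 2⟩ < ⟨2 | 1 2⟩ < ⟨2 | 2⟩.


The 11 primitive collections of Σ (r=9, n=4):

  • {1,2}:  v_{1} + v_{2} = v_{7} — sig = ⟨2 | 1⟩
  • {1,4}:  v_{1} + v_{4} = v_{9} — sig = ⟨2 | 1⟩
  • {1,8}:  v_{1} + v_{8} = v_{5} — sig = ⟨2 | 1⟩
  • {5,6}:  v_{5} + v_{6} = v_{3} — sig = ⟨2 | 1⟩
  • {2,9}:  v_{2} + v_{9} = v_{4} + v_{7} — sig = ⟨2 | 1 1⟩
  • {7,8}:  v_{7} + v_{8} = v_{2} + v_{5} — sig = ⟨2 | 1 1⟩
  • {8,9}:  v_{8} + v_{9} = v_{4} + v_{5} — sig = ⟨2 | 1 1⟩
  • {6,8}:  v_{6} + v_{8} = v_{2} + 2·v_{3} + v_{4} — sig = ⟨2 | 1 1 2⟩
  • {3,4,7}:  v_{3} + v_{4} + v_{7} = 0 — sig = ⟨3 | 0⟩
  • {3,7,9}:  v_{3} + v_{7} + v_{9} = v_{1} — sig = ⟨3 | 1⟩
  • {2,3,4,5}:  v_{2} + v_{3} + v_{4} + v_{5} = v_{8} — sig = ⟨4 | 1⟩

Sorted signature multiset PRS(X):
    |P|=2: 8 collections, coeffs (1), (1), (1), (1), (1,1), (1,1), (1,1), (1,1,2)
    |P|=3: 2 collections, coeffs (), (1)
    |P|=4: 1 collection, coeffs (1)


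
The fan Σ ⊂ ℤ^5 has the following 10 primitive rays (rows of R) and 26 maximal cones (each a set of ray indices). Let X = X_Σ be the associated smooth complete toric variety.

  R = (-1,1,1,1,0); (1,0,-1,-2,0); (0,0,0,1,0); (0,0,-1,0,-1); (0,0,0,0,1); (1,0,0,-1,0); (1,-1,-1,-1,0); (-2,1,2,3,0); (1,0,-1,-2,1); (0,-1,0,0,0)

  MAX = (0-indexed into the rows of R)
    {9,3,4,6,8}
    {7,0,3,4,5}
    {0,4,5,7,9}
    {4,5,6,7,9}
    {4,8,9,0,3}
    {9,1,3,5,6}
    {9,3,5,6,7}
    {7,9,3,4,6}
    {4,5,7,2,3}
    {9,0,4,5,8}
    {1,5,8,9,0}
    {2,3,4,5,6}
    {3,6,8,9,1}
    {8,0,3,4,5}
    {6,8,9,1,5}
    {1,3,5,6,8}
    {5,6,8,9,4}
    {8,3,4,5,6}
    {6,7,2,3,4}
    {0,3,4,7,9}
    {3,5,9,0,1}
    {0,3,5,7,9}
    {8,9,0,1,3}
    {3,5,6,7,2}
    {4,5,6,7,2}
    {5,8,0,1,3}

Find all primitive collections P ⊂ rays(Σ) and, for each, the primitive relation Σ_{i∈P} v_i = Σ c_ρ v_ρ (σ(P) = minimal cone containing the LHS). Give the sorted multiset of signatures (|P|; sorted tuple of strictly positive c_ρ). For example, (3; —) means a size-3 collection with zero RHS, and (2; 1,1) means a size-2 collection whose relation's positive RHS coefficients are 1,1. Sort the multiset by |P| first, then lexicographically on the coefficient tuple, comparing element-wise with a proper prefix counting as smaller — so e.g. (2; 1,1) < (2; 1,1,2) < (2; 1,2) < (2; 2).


Minimal non-faces — 11 found among 10 rays, 26 max cones:

  P = {0,6}:  v_{0} + v_{6} = 0  →  sig = (2; —)
  P = {1,4}:  v_{1} + v_{4} = v_{8}  →  sig = (2; 1)
  P = {1,7}:  v_{1} + v_{7} = v_{0}  →  sig = (2; 1)
  P = {7,8}:  v_{7} + v_{8} = v_{0} + v_{4}  →  sig = (2; 1,1)
  P = {1,2}:  v_{1} + v_{2} = v_{3} + v_{4} + v_{5}  →  sig = (2; 1,1,1)
  P = {0,2}:  v_{0} + v_{2} = v_{3} + v_{4} + v_{5} + v_{7}  →  sig = (2; 1,1,1,1)
  P = {2,8}:  v_{2} + v_{8} = v_{3} + 2·v_{4} + v_{5}  →  sig = (2; 1,1,2)
  P = {2,9}:  v_{2} + v_{9} = 2·v_{6} + v_{7}  →  sig = (2; 1,2)
  P = {3,4,5,9}:  v_{3} + v_{4} + v_{5} + v_{9} = v_{6}  →  sig = (4; 1)
  P = {3,5,8,9}:  v_{3} + v_{5} + v_{8} + v_{9} = v_{1} + v_{6}  →  sig = (4; 1,1)
  P = {3,4,5,6,7}:  v_{3} + v_{4} + v_{5} + v_{6} + v_{7} = v_{2}  →  sig = (5; 1)

Hence PRS(X_Σ) =
{ (2; —),  (2; 1) ×2,  (2; 1,1),  (2; 1,1,1),  (2; 1,1,1,1),  (2; 1,1,2),  (2; 1,2),  (4; 1),  (4; 1,1),  (5; 1) }


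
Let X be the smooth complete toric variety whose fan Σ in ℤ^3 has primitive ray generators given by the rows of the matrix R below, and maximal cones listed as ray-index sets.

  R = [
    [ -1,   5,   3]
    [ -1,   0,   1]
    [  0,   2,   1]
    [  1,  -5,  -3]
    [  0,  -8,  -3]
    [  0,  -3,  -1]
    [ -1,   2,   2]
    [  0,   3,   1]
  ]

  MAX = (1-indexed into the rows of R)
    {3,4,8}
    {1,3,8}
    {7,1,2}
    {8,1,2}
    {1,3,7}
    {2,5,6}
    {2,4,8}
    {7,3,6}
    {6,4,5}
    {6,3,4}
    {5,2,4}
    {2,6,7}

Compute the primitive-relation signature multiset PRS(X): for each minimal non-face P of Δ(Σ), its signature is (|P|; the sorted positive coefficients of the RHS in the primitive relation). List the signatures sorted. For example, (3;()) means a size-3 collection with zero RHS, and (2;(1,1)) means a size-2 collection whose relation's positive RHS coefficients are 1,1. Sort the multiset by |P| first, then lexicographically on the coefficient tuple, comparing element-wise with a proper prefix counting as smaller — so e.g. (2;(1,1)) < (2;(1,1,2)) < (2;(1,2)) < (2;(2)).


11 collections generate NE(X_Σ); each relation:

  P={1,4}:  v_{1} + v_{4} = 0  so sig = (2;())
  P={6,8}:  v_{6} + v_{8} = 0  so sig = (2;())
  P={1,6}:  v_{1} + v_{6} = v_{7}  so sig = (2;(1))
  P={2,3}:  v_{2} + v_{3} = v_{7}  so sig = (2;(1))
  P={4,7}:  v_{4} + v_{7} = v_{6}  so sig = (2;(1))
  P={7,8}:  v_{7} + v_{8} = v_{1}  so sig = (2;(1))
  P={1,5}:  v_{1} + v_{5} = v_{2} + v_{6}  so sig = (2;(1,1))
  P={5,8}:  v_{5} + v_{8} = v_{2} + v_{4}  so sig = (2;(1,1))
  P={5,7}:  v_{5} + v_{7} = v_{2} + 2·v_{6}  so sig = (2;(1,2))
  P={3,5}:  v_{3} + v_{5} = 2·v_{6}  so sig = (2;(2))
  P={2,4,6}:  v_{2} + v_{4} + v_{6} = v_{5}  so sig = (3;(1))

Hence PRS(X_Σ) =
    (2;())
    (2;())
    (2;(1))
    (2;(1))
    (2;(1))
    (2;(1))
    (2;(1,1))
    (2;(1,1))
    (2;(1,2))
    (2;(2))
    (3;(1))
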